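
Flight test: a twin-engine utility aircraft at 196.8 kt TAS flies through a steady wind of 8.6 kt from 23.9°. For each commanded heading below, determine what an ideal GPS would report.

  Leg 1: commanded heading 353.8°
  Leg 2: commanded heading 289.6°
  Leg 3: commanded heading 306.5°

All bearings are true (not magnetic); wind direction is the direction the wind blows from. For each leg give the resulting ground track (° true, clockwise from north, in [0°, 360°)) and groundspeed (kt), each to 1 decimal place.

Leg 1: heading 353.8°; drift -1.3° → track 352.5°, groundspeed 189.4 kt
Leg 2: heading 289.6°; drift -2.5° → track 287.1°, groundspeed 197.6 kt
Leg 3: heading 306.5°; drift -2.5° → track 304.0°, groundspeed 195.1 kt

Leg 1: track=352.5°, groundspeed=189.4 kt
Leg 2: track=287.1°, groundspeed=197.6 kt
Leg 3: track=304.0°, groundspeed=195.1 kt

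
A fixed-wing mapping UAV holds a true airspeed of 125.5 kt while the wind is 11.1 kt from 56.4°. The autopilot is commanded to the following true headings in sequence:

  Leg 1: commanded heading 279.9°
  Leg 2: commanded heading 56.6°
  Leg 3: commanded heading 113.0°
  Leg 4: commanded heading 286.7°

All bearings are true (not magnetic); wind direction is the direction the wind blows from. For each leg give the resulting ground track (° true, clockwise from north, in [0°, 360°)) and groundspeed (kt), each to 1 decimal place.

Leg 1: track=276.6°, groundspeed=133.8 kt
Leg 2: track=56.6°, groundspeed=114.4 kt
Leg 3: track=117.4°, groundspeed=119.7 kt
Leg 4: track=283.0°, groundspeed=132.9 kt

Leg 1: heading 279.9°; drift -3.3° → track 276.6°, groundspeed 133.8 kt
Leg 2: heading 56.6°; drift +0.0° → track 56.6°, groundspeed 114.4 kt
Leg 3: heading 113.0°; drift +4.4° → track 117.4°, groundspeed 119.7 kt
Leg 4: heading 286.7°; drift -3.7° → track 283.0°, groundspeed 132.9 kt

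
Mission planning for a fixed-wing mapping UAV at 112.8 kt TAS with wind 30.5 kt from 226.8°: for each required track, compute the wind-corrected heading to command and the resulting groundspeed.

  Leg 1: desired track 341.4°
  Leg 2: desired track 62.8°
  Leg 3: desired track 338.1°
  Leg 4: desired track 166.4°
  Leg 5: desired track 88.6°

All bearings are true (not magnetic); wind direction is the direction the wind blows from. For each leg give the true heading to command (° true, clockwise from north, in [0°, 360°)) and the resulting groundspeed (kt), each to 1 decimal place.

Leg 1: heading=327.2°, groundspeed=122.0 kt
Leg 2: heading=67.1°, groundspeed=141.8 kt
Leg 3: heading=323.5°, groundspeed=120.2 kt
Leg 4: heading=180.0°, groundspeed=94.6 kt
Leg 5: heading=99.0°, groundspeed=133.7 kt

Leg 1: desired track 341.4°; wind correction -14.2° → command heading 327.2°, groundspeed 122.0 kt
Leg 2: desired track 62.8°; wind correction +4.3° → command heading 67.1°, groundspeed 141.8 kt
Leg 3: desired track 338.1°; wind correction -14.6° → command heading 323.5°, groundspeed 120.2 kt
Leg 4: desired track 166.4°; wind correction +13.6° → command heading 180.0°, groundspeed 94.6 kt
Leg 5: desired track 88.6°; wind correction +10.4° → command heading 99.0°, groundspeed 133.7 kt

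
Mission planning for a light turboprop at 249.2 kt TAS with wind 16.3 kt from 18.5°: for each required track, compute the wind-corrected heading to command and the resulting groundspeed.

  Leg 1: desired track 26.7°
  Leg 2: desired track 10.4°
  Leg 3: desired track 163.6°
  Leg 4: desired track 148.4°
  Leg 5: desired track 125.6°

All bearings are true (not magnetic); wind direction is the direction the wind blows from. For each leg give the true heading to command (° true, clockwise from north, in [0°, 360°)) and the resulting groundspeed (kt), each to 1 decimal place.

Leg 1: heading=26.2°, groundspeed=233.1 kt
Leg 2: heading=10.9°, groundspeed=233.1 kt
Leg 3: heading=161.5°, groundspeed=262.4 kt
Leg 4: heading=145.5°, groundspeed=259.3 kt
Leg 5: heading=122.0°, groundspeed=253.5 kt

Leg 1: desired track 26.7°; wind correction -0.5° → command heading 26.2°, groundspeed 233.1 kt
Leg 2: desired track 10.4°; wind correction +0.5° → command heading 10.9°, groundspeed 233.1 kt
Leg 3: desired track 163.6°; wind correction -2.1° → command heading 161.5°, groundspeed 262.4 kt
Leg 4: desired track 148.4°; wind correction -2.9° → command heading 145.5°, groundspeed 259.3 kt
Leg 5: desired track 125.6°; wind correction -3.6° → command heading 122.0°, groundspeed 253.5 kt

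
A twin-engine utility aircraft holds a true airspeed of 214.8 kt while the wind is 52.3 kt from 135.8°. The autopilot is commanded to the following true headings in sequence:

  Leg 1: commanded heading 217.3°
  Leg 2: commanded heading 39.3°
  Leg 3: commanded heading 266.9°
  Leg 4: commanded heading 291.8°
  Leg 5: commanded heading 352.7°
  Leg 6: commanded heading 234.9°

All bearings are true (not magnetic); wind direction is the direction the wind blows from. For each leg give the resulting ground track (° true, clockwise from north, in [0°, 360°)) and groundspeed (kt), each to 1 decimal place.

Leg 1: track=231.3°, groundspeed=213.4 kt
Leg 2: track=26.1°, groundspeed=226.8 kt
Leg 3: track=275.9°, groundspeed=252.3 kt
Leg 4: track=296.4°, groundspeed=263.4 kt
Leg 5: track=345.7°, groundspeed=258.5 kt
Leg 6: track=247.9°, groundspeed=229.0 kt

Leg 1: heading 217.3°; drift +14.0° → track 231.3°, groundspeed 213.4 kt
Leg 2: heading 39.3°; drift -13.2° → track 26.1°, groundspeed 226.8 kt
Leg 3: heading 266.9°; drift +9.0° → track 275.9°, groundspeed 252.3 kt
Leg 4: heading 291.8°; drift +4.6° → track 296.4°, groundspeed 263.4 kt
Leg 5: heading 352.7°; drift -7.0° → track 345.7°, groundspeed 258.5 kt
Leg 6: heading 234.9°; drift +13.0° → track 247.9°, groundspeed 229.0 kt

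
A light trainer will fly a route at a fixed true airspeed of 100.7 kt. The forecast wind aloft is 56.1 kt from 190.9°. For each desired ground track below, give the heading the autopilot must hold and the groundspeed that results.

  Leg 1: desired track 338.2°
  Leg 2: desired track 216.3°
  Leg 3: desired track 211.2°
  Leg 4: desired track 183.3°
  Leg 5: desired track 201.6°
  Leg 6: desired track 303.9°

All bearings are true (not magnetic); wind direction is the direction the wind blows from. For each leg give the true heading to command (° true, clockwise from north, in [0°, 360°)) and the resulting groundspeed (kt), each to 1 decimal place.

Leg 1: heading=320.7°, groundspeed=143.2 kt
Leg 2: heading=202.5°, groundspeed=47.1 kt
Leg 3: heading=200.1°, groundspeed=46.2 kt
Leg 4: heading=187.5°, groundspeed=44.8 kt
Leg 5: heading=195.7°, groundspeed=45.0 kt
Leg 6: heading=273.0°, groundspeed=108.4 kt

Leg 1: desired track 338.2°; wind correction -17.5° → command heading 320.7°, groundspeed 143.2 kt
Leg 2: desired track 216.3°; wind correction -13.8° → command heading 202.5°, groundspeed 47.1 kt
Leg 3: desired track 211.2°; wind correction -11.1° → command heading 200.1°, groundspeed 46.2 kt
Leg 4: desired track 183.3°; wind correction +4.2° → command heading 187.5°, groundspeed 44.8 kt
Leg 5: desired track 201.6°; wind correction -5.9° → command heading 195.7°, groundspeed 45.0 kt
Leg 6: desired track 303.9°; wind correction -30.9° → command heading 273.0°, groundspeed 108.4 kt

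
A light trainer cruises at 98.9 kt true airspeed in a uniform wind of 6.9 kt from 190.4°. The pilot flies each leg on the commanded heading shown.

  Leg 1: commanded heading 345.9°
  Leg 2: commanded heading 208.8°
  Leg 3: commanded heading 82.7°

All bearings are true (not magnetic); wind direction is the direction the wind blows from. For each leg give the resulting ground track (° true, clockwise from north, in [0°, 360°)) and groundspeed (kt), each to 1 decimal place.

Leg 1: track=347.5°, groundspeed=105.2 kt
Leg 2: track=210.2°, groundspeed=92.4 kt
Leg 3: track=79.0°, groundspeed=101.2 kt

Leg 1: heading 345.9°; drift +1.6° → track 347.5°, groundspeed 105.2 kt
Leg 2: heading 208.8°; drift +1.4° → track 210.2°, groundspeed 92.4 kt
Leg 3: heading 82.7°; drift -3.7° → track 79.0°, groundspeed 101.2 kt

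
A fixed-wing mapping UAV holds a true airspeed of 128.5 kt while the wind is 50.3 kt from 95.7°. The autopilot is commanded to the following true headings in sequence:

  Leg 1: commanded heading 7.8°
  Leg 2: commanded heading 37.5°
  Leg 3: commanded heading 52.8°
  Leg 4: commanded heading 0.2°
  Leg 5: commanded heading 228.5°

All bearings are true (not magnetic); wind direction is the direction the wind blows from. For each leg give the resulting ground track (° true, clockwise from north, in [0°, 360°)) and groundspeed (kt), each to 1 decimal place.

Leg 1: heading 7.8°; drift -21.6° → track 346.2°, groundspeed 136.3 kt
Leg 2: heading 37.5°; drift -22.7° → track 14.8°, groundspeed 110.6 kt
Leg 3: heading 52.8°; drift -20.5° → track 32.3°, groundspeed 97.8 kt
Leg 4: heading 0.2°; drift -20.6° → track 339.6°, groundspeed 142.4 kt
Leg 5: heading 228.5°; drift +12.8° → track 241.3°, groundspeed 166.8 kt

Leg 1: track=346.2°, groundspeed=136.3 kt
Leg 2: track=14.8°, groundspeed=110.6 kt
Leg 3: track=32.3°, groundspeed=97.8 kt
Leg 4: track=339.6°, groundspeed=142.4 kt
Leg 5: track=241.3°, groundspeed=166.8 kt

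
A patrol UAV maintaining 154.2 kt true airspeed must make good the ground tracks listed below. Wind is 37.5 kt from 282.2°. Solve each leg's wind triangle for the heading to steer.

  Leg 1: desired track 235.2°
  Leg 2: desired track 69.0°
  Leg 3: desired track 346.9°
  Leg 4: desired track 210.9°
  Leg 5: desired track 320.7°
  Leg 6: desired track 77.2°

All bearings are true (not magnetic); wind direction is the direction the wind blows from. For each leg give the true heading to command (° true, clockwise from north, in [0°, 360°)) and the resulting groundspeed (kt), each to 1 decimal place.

Leg 1: desired track 235.2°; wind correction +10.2° → command heading 245.4°, groundspeed 126.2 kt
Leg 2: desired track 69.0°; wind correction -7.7° → command heading 61.3°, groundspeed 184.2 kt
Leg 3: desired track 346.9°; wind correction -12.7° → command heading 334.2°, groundspeed 134.4 kt
Leg 4: desired track 210.9°; wind correction +13.3° → command heading 224.2°, groundspeed 138.0 kt
Leg 5: desired track 320.7°; wind correction -8.7° → command heading 312.0°, groundspeed 123.1 kt
Leg 6: desired track 77.2°; wind correction -5.9° → command heading 71.3°, groundspeed 187.4 kt

Leg 1: heading=245.4°, groundspeed=126.2 kt
Leg 2: heading=61.3°, groundspeed=184.2 kt
Leg 3: heading=334.2°, groundspeed=134.4 kt
Leg 4: heading=224.2°, groundspeed=138.0 kt
Leg 5: heading=312.0°, groundspeed=123.1 kt
Leg 6: heading=71.3°, groundspeed=187.4 kt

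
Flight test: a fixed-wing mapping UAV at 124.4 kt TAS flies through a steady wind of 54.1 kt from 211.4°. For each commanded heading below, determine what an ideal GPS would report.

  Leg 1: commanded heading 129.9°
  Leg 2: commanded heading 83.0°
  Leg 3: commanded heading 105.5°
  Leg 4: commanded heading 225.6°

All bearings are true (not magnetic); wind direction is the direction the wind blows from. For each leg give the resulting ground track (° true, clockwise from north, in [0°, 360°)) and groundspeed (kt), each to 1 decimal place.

Leg 1: heading 129.9°; drift -24.7° → track 105.2°, groundspeed 128.1 kt
Leg 2: heading 83.0°; drift -15.0° → track 68.0°, groundspeed 163.6 kt
Leg 3: heading 105.5°; drift -20.5° → track 85.0°, groundspeed 148.6 kt
Leg 4: heading 225.6°; drift +10.5° → track 236.1°, groundspeed 73.2 kt

Leg 1: track=105.2°, groundspeed=128.1 kt
Leg 2: track=68.0°, groundspeed=163.6 kt
Leg 3: track=85.0°, groundspeed=148.6 kt
Leg 4: track=236.1°, groundspeed=73.2 kt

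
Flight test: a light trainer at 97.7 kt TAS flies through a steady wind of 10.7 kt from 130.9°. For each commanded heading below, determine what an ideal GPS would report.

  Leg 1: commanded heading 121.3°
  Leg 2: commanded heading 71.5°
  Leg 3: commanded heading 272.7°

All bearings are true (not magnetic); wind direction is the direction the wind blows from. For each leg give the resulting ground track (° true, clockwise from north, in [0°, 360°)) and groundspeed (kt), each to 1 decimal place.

Leg 1: heading 121.3°; drift -1.2° → track 120.1°, groundspeed 87.2 kt
Leg 2: heading 71.5°; drift -5.7° → track 65.8°, groundspeed 92.7 kt
Leg 3: heading 272.7°; drift +3.6° → track 276.3°, groundspeed 106.3 kt

Leg 1: track=120.1°, groundspeed=87.2 kt
Leg 2: track=65.8°, groundspeed=92.7 kt
Leg 3: track=276.3°, groundspeed=106.3 kt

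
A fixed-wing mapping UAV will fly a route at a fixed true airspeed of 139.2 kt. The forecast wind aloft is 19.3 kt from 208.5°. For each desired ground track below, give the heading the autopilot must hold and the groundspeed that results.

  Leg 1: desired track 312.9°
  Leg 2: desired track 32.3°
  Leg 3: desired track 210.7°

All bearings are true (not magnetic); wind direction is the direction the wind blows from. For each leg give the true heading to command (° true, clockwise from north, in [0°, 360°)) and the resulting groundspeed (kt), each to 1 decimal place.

Leg 1: desired track 312.9°; wind correction -7.7° → command heading 305.2°, groundspeed 142.7 kt
Leg 2: desired track 32.3°; wind correction +0.5° → command heading 32.8°, groundspeed 158.5 kt
Leg 3: desired track 210.7°; wind correction -0.3° → command heading 210.4°, groundspeed 119.9 kt

Leg 1: heading=305.2°, groundspeed=142.7 kt
Leg 2: heading=32.8°, groundspeed=158.5 kt
Leg 3: heading=210.4°, groundspeed=119.9 kt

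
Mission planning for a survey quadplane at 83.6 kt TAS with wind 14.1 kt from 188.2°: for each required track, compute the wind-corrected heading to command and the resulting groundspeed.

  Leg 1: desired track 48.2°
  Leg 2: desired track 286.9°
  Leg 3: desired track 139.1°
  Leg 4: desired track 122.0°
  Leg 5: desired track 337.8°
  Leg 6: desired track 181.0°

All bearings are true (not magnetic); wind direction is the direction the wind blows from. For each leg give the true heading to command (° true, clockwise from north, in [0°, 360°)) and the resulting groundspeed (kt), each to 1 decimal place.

Leg 1: desired track 48.2°; wind correction +6.2° → command heading 54.4°, groundspeed 93.9 kt
Leg 2: desired track 286.9°; wind correction -9.6° → command heading 277.3°, groundspeed 84.6 kt
Leg 3: desired track 139.1°; wind correction +7.3° → command heading 146.4°, groundspeed 73.7 kt
Leg 4: desired track 122.0°; wind correction +8.9° → command heading 130.9°, groundspeed 76.9 kt
Leg 5: desired track 337.8°; wind correction -4.9° → command heading 332.9°, groundspeed 95.5 kt
Leg 6: desired track 181.0°; wind correction +1.2° → command heading 182.2°, groundspeed 69.6 kt

Leg 1: heading=54.4°, groundspeed=93.9 kt
Leg 2: heading=277.3°, groundspeed=84.6 kt
Leg 3: heading=146.4°, groundspeed=73.7 kt
Leg 4: heading=130.9°, groundspeed=76.9 kt
Leg 5: heading=332.9°, groundspeed=95.5 kt
Leg 6: heading=182.2°, groundspeed=69.6 kt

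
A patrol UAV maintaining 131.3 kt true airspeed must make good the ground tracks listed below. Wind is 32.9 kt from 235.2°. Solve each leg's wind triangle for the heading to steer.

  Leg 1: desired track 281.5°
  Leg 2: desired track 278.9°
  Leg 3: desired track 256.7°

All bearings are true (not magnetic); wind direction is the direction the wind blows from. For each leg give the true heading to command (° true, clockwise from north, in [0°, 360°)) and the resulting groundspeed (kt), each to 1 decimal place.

Leg 1: desired track 281.5°; wind correction -10.4° → command heading 271.1°, groundspeed 106.4 kt
Leg 2: desired track 278.9°; wind correction -10.0° → command heading 268.9°, groundspeed 105.5 kt
Leg 3: desired track 256.7°; wind correction -5.3° → command heading 251.4°, groundspeed 100.1 kt

Leg 1: heading=271.1°, groundspeed=106.4 kt
Leg 2: heading=268.9°, groundspeed=105.5 kt
Leg 3: heading=251.4°, groundspeed=100.1 kt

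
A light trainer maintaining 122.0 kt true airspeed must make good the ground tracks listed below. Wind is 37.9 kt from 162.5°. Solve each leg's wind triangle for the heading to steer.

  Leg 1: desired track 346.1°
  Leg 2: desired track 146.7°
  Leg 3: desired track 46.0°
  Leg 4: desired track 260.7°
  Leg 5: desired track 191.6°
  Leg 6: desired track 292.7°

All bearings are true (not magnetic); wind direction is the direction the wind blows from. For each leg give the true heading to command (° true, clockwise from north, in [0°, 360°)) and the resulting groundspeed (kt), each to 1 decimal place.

Leg 1: heading=347.2°, groundspeed=159.8 kt
Leg 2: heading=151.6°, groundspeed=85.1 kt
Leg 3: heading=62.1°, groundspeed=134.1 kt
Leg 4: heading=242.8°, groundspeed=121.5 kt
Leg 5: heading=182.9°, groundspeed=87.5 kt
Leg 6: heading=279.0°, groundspeed=143.0 kt

Leg 1: desired track 346.1°; wind correction +1.1° → command heading 347.2°, groundspeed 159.8 kt
Leg 2: desired track 146.7°; wind correction +4.9° → command heading 151.6°, groundspeed 85.1 kt
Leg 3: desired track 46.0°; wind correction +16.1° → command heading 62.1°, groundspeed 134.1 kt
Leg 4: desired track 260.7°; wind correction -17.9° → command heading 242.8°, groundspeed 121.5 kt
Leg 5: desired track 191.6°; wind correction -8.7° → command heading 182.9°, groundspeed 87.5 kt
Leg 6: desired track 292.7°; wind correction -13.7° → command heading 279.0°, groundspeed 143.0 kt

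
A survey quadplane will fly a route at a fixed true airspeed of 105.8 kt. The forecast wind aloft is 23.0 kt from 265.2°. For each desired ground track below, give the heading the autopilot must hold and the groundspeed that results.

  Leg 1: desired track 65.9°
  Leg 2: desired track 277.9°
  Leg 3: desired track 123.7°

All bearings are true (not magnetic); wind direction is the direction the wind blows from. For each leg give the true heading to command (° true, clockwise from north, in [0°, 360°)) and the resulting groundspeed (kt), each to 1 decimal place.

Leg 1: heading=61.8°, groundspeed=127.2 kt
Leg 2: heading=275.2°, groundspeed=83.2 kt
Leg 3: heading=131.5°, groundspeed=122.8 kt

Leg 1: desired track 65.9°; wind correction -4.1° → command heading 61.8°, groundspeed 127.2 kt
Leg 2: desired track 277.9°; wind correction -2.7° → command heading 275.2°, groundspeed 83.2 kt
Leg 3: desired track 123.7°; wind correction +7.8° → command heading 131.5°, groundspeed 122.8 kt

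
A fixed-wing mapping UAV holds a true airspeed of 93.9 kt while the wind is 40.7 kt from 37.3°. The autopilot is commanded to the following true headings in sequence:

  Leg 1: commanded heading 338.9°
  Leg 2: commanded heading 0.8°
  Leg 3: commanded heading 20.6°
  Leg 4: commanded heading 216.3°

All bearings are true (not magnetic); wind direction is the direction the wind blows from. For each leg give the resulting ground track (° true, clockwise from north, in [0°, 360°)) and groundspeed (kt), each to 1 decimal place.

Leg 1: heading 338.9°; drift -25.5° → track 313.4°, groundspeed 80.4 kt
Leg 2: heading 0.8°; drift -21.6° → track 339.2°, groundspeed 65.8 kt
Leg 3: heading 20.6°; drift -12.0° → track 8.6°, groundspeed 56.1 kt
Leg 4: heading 216.3°; drift +0.3° → track 216.6°, groundspeed 134.6 kt

Leg 1: track=313.4°, groundspeed=80.4 kt
Leg 2: track=339.2°, groundspeed=65.8 kt
Leg 3: track=8.6°, groundspeed=56.1 kt
Leg 4: track=216.6°, groundspeed=134.6 kt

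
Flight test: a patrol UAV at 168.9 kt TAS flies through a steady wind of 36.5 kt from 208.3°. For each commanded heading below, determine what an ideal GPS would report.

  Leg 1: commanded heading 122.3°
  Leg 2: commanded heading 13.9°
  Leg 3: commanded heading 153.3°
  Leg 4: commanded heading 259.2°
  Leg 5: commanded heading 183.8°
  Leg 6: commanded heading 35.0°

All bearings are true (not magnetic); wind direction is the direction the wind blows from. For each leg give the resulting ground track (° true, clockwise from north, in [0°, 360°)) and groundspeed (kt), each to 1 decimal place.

Leg 1: heading 122.3°; drift -12.3° → track 110.0°, groundspeed 170.3 kt
Leg 2: heading 13.9°; drift +2.5° → track 16.4°, groundspeed 204.5 kt
Leg 3: heading 153.3°; drift -11.4° → track 141.9°, groundspeed 151.0 kt
Leg 4: heading 259.2°; drift +11.0° → track 270.2°, groundspeed 148.6 kt
Leg 5: heading 183.8°; drift -6.4° → track 177.4°, groundspeed 136.5 kt
Leg 6: heading 35.0°; drift -1.2° → track 33.8°, groundspeed 205.2 kt

Leg 1: track=110.0°, groundspeed=170.3 kt
Leg 2: track=16.4°, groundspeed=204.5 kt
Leg 3: track=141.9°, groundspeed=151.0 kt
Leg 4: track=270.2°, groundspeed=148.6 kt
Leg 5: track=177.4°, groundspeed=136.5 kt
Leg 6: track=33.8°, groundspeed=205.2 kt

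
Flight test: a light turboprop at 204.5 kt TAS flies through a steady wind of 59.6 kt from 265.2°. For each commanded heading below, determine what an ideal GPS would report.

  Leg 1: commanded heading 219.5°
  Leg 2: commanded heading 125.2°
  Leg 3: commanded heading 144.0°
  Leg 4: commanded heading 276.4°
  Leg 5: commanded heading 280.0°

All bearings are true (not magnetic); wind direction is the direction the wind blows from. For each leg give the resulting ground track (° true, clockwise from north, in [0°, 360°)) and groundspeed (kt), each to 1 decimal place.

Leg 1: heading 219.5°; drift -14.7° → track 204.8°, groundspeed 168.4 kt
Leg 2: heading 125.2°; drift -8.7° → track 116.5°, groundspeed 253.1 kt
Leg 3: heading 144.0°; drift -12.2° → track 131.8°, groundspeed 240.8 kt
Leg 4: heading 276.4°; drift +4.5° → track 280.9°, groundspeed 146.5 kt
Leg 5: heading 280.0°; drift +5.9° → track 285.9°, groundspeed 147.7 kt

Leg 1: track=204.8°, groundspeed=168.4 kt
Leg 2: track=116.5°, groundspeed=253.1 kt
Leg 3: track=131.8°, groundspeed=240.8 kt
Leg 4: track=280.9°, groundspeed=146.5 kt
Leg 5: track=285.9°, groundspeed=147.7 kt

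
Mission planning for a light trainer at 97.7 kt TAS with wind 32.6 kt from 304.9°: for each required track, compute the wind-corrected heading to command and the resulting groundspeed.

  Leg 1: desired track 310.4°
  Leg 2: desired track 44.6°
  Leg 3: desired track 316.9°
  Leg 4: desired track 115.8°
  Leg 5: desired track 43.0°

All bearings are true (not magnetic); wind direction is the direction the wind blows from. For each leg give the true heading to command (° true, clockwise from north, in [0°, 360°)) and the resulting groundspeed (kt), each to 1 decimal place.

Leg 1: heading=308.6°, groundspeed=65.2 kt
Leg 2: heading=25.4°, groundspeed=97.8 kt
Leg 3: heading=312.9°, groundspeed=65.6 kt
Leg 4: heading=112.8°, groundspeed=129.8 kt
Leg 5: heading=23.7°, groundspeed=96.8 kt

Leg 1: desired track 310.4°; wind correction -1.8° → command heading 308.6°, groundspeed 65.2 kt
Leg 2: desired track 44.6°; wind correction -19.2° → command heading 25.4°, groundspeed 97.8 kt
Leg 3: desired track 316.9°; wind correction -4.0° → command heading 312.9°, groundspeed 65.6 kt
Leg 4: desired track 115.8°; wind correction -3.0° → command heading 112.8°, groundspeed 129.8 kt
Leg 5: desired track 43.0°; wind correction -19.3° → command heading 23.7°, groundspeed 96.8 kt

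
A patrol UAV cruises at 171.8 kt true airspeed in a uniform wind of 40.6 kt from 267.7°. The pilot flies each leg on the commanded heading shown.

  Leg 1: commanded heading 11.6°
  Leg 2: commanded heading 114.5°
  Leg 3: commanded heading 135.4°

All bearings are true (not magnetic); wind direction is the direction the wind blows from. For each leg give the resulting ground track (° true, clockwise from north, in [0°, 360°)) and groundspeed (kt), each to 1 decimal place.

Leg 1: heading 11.6°; drift +12.2° → track 23.8°, groundspeed 185.8 kt
Leg 2: heading 114.5°; drift -5.0° → track 109.5°, groundspeed 208.8 kt
Leg 3: heading 135.4°; drift -8.6° → track 126.8°, groundspeed 201.4 kt

Leg 1: track=23.8°, groundspeed=185.8 kt
Leg 2: track=109.5°, groundspeed=208.8 kt
Leg 3: track=126.8°, groundspeed=201.4 kt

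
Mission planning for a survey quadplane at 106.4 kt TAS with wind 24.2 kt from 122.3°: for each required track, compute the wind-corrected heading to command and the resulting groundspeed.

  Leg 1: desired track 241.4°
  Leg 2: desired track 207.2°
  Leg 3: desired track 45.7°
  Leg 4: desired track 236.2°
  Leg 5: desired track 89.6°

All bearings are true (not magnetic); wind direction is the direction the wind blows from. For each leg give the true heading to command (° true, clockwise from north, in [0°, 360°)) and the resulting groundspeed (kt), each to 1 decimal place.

Leg 1: heading=229.9°, groundspeed=116.0 kt
Leg 2: heading=194.1°, groundspeed=101.5 kt
Leg 3: heading=58.5°, groundspeed=98.2 kt
Leg 4: heading=224.2°, groundspeed=113.9 kt
Leg 5: heading=96.7°, groundspeed=85.2 kt

Leg 1: desired track 241.4°; wind correction -11.5° → command heading 229.9°, groundspeed 116.0 kt
Leg 2: desired track 207.2°; wind correction -13.1° → command heading 194.1°, groundspeed 101.5 kt
Leg 3: desired track 45.7°; wind correction +12.8° → command heading 58.5°, groundspeed 98.2 kt
Leg 4: desired track 236.2°; wind correction -12.0° → command heading 224.2°, groundspeed 113.9 kt
Leg 5: desired track 89.6°; wind correction +7.1° → command heading 96.7°, groundspeed 85.2 kt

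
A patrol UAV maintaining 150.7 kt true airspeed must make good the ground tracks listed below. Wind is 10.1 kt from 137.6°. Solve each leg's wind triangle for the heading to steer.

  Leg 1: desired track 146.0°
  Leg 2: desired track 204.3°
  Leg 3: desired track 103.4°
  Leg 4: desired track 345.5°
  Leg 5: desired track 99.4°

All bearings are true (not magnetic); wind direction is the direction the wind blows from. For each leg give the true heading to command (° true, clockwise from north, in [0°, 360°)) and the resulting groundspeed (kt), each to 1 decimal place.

Leg 1: heading=145.4°, groundspeed=140.7 kt
Leg 2: heading=200.8°, groundspeed=146.4 kt
Leg 3: heading=105.6°, groundspeed=142.2 kt
Leg 4: heading=347.3°, groundspeed=159.6 kt
Leg 5: heading=101.8°, groundspeed=142.6 kt

Leg 1: desired track 146.0°; wind correction -0.6° → command heading 145.4°, groundspeed 140.7 kt
Leg 2: desired track 204.3°; wind correction -3.5° → command heading 200.8°, groundspeed 146.4 kt
Leg 3: desired track 103.4°; wind correction +2.2° → command heading 105.6°, groundspeed 142.2 kt
Leg 4: desired track 345.5°; wind correction +1.8° → command heading 347.3°, groundspeed 159.6 kt
Leg 5: desired track 99.4°; wind correction +2.4° → command heading 101.8°, groundspeed 142.6 kt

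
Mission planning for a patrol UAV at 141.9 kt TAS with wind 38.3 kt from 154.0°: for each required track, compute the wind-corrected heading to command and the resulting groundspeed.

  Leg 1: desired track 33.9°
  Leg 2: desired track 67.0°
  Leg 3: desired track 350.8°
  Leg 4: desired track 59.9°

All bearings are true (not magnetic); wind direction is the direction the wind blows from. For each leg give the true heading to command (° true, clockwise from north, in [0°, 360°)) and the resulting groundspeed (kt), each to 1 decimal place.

Leg 1: desired track 33.9°; wind correction +13.5° → command heading 47.4°, groundspeed 157.2 kt
Leg 2: desired track 67.0°; wind correction +15.6° → command heading 82.6°, groundspeed 134.6 kt
Leg 3: desired track 350.8°; wind correction +4.5° → command heading 355.3°, groundspeed 178.1 kt
Leg 4: desired track 59.9°; wind correction +15.6° → command heading 75.5°, groundspeed 139.4 kt

Leg 1: heading=47.4°, groundspeed=157.2 kt
Leg 2: heading=82.6°, groundspeed=134.6 kt
Leg 3: heading=355.3°, groundspeed=178.1 kt
Leg 4: heading=75.5°, groundspeed=139.4 kt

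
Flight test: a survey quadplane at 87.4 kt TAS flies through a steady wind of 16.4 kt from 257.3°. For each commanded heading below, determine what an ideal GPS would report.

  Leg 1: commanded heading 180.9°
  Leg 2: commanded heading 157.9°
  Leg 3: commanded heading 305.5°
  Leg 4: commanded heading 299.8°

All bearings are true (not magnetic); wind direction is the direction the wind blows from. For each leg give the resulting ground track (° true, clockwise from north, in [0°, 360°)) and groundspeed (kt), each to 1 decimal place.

Leg 1: track=170.1°, groundspeed=85.1 kt
Leg 2: track=147.7°, groundspeed=91.5 kt
Leg 3: track=314.6°, groundspeed=77.4 kt
Leg 4: track=308.2°, groundspeed=76.1 kt

Leg 1: heading 180.9°; drift -10.8° → track 170.1°, groundspeed 85.1 kt
Leg 2: heading 157.9°; drift -10.2° → track 147.7°, groundspeed 91.5 kt
Leg 3: heading 305.5°; drift +9.1° → track 314.6°, groundspeed 77.4 kt
Leg 4: heading 299.8°; drift +8.4° → track 308.2°, groundspeed 76.1 kt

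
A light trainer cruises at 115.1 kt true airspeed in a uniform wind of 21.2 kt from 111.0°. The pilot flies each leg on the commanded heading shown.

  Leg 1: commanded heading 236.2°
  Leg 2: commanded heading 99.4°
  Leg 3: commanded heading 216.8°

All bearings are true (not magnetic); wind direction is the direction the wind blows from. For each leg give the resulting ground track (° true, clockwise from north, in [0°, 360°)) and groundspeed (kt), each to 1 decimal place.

Leg 1: heading 236.2°; drift +7.7° → track 243.9°, groundspeed 128.5 kt
Leg 2: heading 99.4°; drift -2.6° → track 96.8°, groundspeed 94.4 kt
Leg 3: heading 216.8°; drift +9.6° → track 226.4°, groundspeed 122.6 kt

Leg 1: track=243.9°, groundspeed=128.5 kt
Leg 2: track=96.8°, groundspeed=94.4 kt
Leg 3: track=226.4°, groundspeed=122.6 kt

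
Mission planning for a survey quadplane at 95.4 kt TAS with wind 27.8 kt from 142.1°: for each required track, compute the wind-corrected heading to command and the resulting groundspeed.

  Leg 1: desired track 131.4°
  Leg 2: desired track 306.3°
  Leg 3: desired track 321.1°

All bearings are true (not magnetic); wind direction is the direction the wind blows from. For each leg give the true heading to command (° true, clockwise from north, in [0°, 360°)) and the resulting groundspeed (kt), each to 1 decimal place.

Leg 1: heading=134.5°, groundspeed=67.9 kt
Leg 2: heading=301.7°, groundspeed=121.8 kt
Leg 3: heading=320.8°, groundspeed=123.2 kt

Leg 1: desired track 131.4°; wind correction +3.1° → command heading 134.5°, groundspeed 67.9 kt
Leg 2: desired track 306.3°; wind correction -4.6° → command heading 301.7°, groundspeed 121.8 kt
Leg 3: desired track 321.1°; wind correction -0.3° → command heading 320.8°, groundspeed 123.2 kt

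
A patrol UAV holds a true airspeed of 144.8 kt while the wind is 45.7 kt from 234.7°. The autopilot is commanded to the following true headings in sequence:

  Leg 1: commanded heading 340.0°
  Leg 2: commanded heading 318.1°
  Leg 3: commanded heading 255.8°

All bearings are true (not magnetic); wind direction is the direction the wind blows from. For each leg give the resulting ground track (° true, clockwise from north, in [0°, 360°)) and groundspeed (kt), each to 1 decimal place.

Leg 1: track=355.7°, groundspeed=162.9 kt
Leg 2: track=336.1°, groundspeed=146.7 kt
Leg 3: track=264.9°, groundspeed=103.5 kt

Leg 1: heading 340.0°; drift +15.7° → track 355.7°, groundspeed 162.9 kt
Leg 2: heading 318.1°; drift +18.0° → track 336.1°, groundspeed 146.7 kt
Leg 3: heading 255.8°; drift +9.1° → track 264.9°, groundspeed 103.5 kt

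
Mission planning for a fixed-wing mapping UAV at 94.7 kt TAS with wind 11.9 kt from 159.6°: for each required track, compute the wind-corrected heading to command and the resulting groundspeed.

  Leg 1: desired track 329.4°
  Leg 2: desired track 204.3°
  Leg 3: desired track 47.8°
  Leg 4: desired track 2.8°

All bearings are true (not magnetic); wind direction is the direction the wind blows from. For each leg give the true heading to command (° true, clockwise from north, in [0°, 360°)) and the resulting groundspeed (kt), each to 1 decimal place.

Leg 1: heading=328.1°, groundspeed=106.4 kt
Leg 2: heading=199.2°, groundspeed=85.9 kt
Leg 3: heading=54.5°, groundspeed=98.5 kt
Leg 4: heading=5.6°, groundspeed=105.5 kt

Leg 1: desired track 329.4°; wind correction -1.3° → command heading 328.1°, groundspeed 106.4 kt
Leg 2: desired track 204.3°; wind correction -5.1° → command heading 199.2°, groundspeed 85.9 kt
Leg 3: desired track 47.8°; wind correction +6.7° → command heading 54.5°, groundspeed 98.5 kt
Leg 4: desired track 2.8°; wind correction +2.8° → command heading 5.6°, groundspeed 105.5 kt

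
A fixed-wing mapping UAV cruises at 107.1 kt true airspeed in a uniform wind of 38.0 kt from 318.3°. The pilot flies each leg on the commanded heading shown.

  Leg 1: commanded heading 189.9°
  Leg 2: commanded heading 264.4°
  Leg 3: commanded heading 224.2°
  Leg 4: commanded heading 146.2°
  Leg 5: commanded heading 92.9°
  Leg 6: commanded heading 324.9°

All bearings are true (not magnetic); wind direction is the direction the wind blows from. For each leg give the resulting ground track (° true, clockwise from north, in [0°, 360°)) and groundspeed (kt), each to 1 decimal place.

Leg 1: track=177.1°, groundspeed=134.1 kt
Leg 2: track=244.5°, groundspeed=90.1 kt
Leg 3: track=205.2°, groundspeed=116.2 kt
Leg 4: track=144.1°, groundspeed=144.8 kt
Leg 5: track=104.3°, groundspeed=136.5 kt
Leg 6: track=328.5°, groundspeed=69.5 kt

Leg 1: heading 189.9°; drift -12.8° → track 177.1°, groundspeed 134.1 kt
Leg 2: heading 264.4°; drift -19.9° → track 244.5°, groundspeed 90.1 kt
Leg 3: heading 224.2°; drift -19.0° → track 205.2°, groundspeed 116.2 kt
Leg 4: heading 146.2°; drift -2.1° → track 144.1°, groundspeed 144.8 kt
Leg 5: heading 92.9°; drift +11.4° → track 104.3°, groundspeed 136.5 kt
Leg 6: heading 324.9°; drift +3.6° → track 328.5°, groundspeed 69.5 kt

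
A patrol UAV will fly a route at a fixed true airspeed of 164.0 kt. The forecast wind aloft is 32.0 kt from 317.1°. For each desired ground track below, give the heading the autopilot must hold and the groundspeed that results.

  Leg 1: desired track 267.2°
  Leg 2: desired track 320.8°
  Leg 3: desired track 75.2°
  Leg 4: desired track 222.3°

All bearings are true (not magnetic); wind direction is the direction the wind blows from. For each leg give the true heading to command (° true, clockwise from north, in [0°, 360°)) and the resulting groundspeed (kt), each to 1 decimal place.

Leg 1: heading=275.8°, groundspeed=141.6 kt
Leg 2: heading=320.1°, groundspeed=132.1 kt
Leg 3: heading=65.3°, groundspeed=176.6 kt
Leg 4: heading=233.5°, groundspeed=163.5 kt

Leg 1: desired track 267.2°; wind correction +8.6° → command heading 275.8°, groundspeed 141.6 kt
Leg 2: desired track 320.8°; wind correction -0.7° → command heading 320.1°, groundspeed 132.1 kt
Leg 3: desired track 75.2°; wind correction -9.9° → command heading 65.3°, groundspeed 176.6 kt
Leg 4: desired track 222.3°; wind correction +11.2° → command heading 233.5°, groundspeed 163.5 kt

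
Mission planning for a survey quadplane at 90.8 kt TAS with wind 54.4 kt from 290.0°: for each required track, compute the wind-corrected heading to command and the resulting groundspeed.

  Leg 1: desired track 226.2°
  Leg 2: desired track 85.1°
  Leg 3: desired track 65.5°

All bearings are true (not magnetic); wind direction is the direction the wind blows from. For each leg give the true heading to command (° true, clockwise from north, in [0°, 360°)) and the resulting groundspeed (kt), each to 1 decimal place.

Leg 1: desired track 226.2°; wind correction +32.5° → command heading 258.7°, groundspeed 52.5 kt
Leg 2: desired track 85.1°; wind correction -14.6° → command heading 70.5°, groundspeed 137.2 kt
Leg 3: desired track 65.5°; wind correction -24.8° → command heading 40.7°, groundspeed 121.2 kt

Leg 1: heading=258.7°, groundspeed=52.5 kt
Leg 2: heading=70.5°, groundspeed=137.2 kt
Leg 3: heading=40.7°, groundspeed=121.2 kt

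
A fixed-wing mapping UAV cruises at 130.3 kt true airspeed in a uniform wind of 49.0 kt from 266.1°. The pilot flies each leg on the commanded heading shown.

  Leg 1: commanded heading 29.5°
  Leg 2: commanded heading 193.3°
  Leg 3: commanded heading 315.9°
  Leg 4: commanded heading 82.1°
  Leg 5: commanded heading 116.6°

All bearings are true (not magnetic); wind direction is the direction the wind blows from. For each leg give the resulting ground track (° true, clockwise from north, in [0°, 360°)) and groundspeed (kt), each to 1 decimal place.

Leg 1: heading 29.5°; drift +14.6° → track 44.1°, groundspeed 162.5 kt
Leg 2: heading 193.3°; drift -22.0° → track 171.3°, groundspeed 124.9 kt
Leg 3: heading 315.9°; drift +20.8° → track 336.7°, groundspeed 105.5 kt
Leg 4: heading 82.1°; drift +1.1° → track 83.2°, groundspeed 179.2 kt
Leg 5: heading 116.6°; drift -8.2° → track 108.4°, groundspeed 174.3 kt

Leg 1: track=44.1°, groundspeed=162.5 kt
Leg 2: track=171.3°, groundspeed=124.9 kt
Leg 3: track=336.7°, groundspeed=105.5 kt
Leg 4: track=83.2°, groundspeed=179.2 kt
Leg 5: track=108.4°, groundspeed=174.3 kt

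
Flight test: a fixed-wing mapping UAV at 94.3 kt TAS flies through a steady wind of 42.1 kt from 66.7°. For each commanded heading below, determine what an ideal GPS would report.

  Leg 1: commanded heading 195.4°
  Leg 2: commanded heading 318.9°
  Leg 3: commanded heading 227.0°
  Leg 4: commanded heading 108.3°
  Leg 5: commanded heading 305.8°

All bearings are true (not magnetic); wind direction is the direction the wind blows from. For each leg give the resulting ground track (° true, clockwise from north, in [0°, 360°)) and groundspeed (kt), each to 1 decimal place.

Leg 1: heading 195.4°; drift +15.2° → track 210.6°, groundspeed 125.0 kt
Leg 2: heading 318.9°; drift -20.5° → track 298.4°, groundspeed 114.4 kt
Leg 3: heading 227.0°; drift +6.0° → track 233.0°, groundspeed 134.7 kt
Leg 4: heading 108.3°; drift +24.0° → track 132.3°, groundspeed 68.8 kt
Leg 5: heading 305.8°; drift -17.3° → track 288.5°, groundspeed 121.4 kt

Leg 1: track=210.6°, groundspeed=125.0 kt
Leg 2: track=298.4°, groundspeed=114.4 kt
Leg 3: track=233.0°, groundspeed=134.7 kt
Leg 4: track=132.3°, groundspeed=68.8 kt
Leg 5: track=288.5°, groundspeed=121.4 kt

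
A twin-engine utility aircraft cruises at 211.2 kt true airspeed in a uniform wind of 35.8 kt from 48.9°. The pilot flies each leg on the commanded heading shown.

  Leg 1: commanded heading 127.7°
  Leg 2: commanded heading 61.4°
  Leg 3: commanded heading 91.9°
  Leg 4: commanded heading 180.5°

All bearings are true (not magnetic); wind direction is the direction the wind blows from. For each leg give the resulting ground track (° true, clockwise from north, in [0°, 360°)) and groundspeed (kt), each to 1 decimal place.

Leg 1: track=137.5°, groundspeed=207.2 kt
Leg 2: track=63.9°, groundspeed=176.4 kt
Leg 3: track=99.4°, groundspeed=186.6 kt
Leg 4: track=187.0°, groundspeed=236.5 kt

Leg 1: heading 127.7°; drift +9.8° → track 137.5°, groundspeed 207.2 kt
Leg 2: heading 61.4°; drift +2.5° → track 63.9°, groundspeed 176.4 kt
Leg 3: heading 91.9°; drift +7.5° → track 99.4°, groundspeed 186.6 kt
Leg 4: heading 180.5°; drift +6.5° → track 187.0°, groundspeed 236.5 kt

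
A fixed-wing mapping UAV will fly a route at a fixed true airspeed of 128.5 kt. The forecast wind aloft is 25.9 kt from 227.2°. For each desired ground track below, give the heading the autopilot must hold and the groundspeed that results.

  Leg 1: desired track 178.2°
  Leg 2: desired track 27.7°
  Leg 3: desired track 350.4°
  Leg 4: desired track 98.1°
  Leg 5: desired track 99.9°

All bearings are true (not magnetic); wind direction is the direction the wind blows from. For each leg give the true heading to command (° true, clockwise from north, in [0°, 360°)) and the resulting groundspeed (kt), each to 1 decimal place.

Leg 1: desired track 178.2°; wind correction +8.7° → command heading 186.9°, groundspeed 110.0 kt
Leg 2: desired track 27.7°; wind correction -3.9° → command heading 23.8°, groundspeed 152.6 kt
Leg 3: desired track 350.4°; wind correction -9.7° → command heading 340.7°, groundspeed 140.8 kt
Leg 4: desired track 98.1°; wind correction +9.0° → command heading 107.1°, groundspeed 143.3 kt
Leg 5: desired track 99.9°; wind correction +9.2° → command heading 109.1°, groundspeed 142.5 kt

Leg 1: heading=186.9°, groundspeed=110.0 kt
Leg 2: heading=23.8°, groundspeed=152.6 kt
Leg 3: heading=340.7°, groundspeed=140.8 kt
Leg 4: heading=107.1°, groundspeed=143.3 kt
Leg 5: heading=109.1°, groundspeed=142.5 kt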